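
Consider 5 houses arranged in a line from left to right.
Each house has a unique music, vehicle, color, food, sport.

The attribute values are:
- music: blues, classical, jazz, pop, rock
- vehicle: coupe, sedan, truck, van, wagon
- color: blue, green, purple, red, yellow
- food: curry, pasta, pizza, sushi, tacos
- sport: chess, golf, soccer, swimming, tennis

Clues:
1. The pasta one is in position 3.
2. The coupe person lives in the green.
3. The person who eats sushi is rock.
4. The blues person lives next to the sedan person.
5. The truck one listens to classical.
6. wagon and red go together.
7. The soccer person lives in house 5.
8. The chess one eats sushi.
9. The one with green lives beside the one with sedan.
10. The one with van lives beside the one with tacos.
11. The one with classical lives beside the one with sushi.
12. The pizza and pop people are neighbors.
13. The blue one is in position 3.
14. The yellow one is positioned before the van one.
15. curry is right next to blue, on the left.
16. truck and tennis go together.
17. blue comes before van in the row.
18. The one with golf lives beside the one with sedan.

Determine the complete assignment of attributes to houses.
Solution:

House | Music | Vehicle | Color | Food | Sport
----------------------------------------------
  1   | blues | coupe | green | pizza | golf
  2   | pop | sedan | yellow | curry | swimming
  3   | classical | truck | blue | pasta | tennis
  4   | rock | van | purple | sushi | chess
  5   | jazz | wagon | red | tacos | soccer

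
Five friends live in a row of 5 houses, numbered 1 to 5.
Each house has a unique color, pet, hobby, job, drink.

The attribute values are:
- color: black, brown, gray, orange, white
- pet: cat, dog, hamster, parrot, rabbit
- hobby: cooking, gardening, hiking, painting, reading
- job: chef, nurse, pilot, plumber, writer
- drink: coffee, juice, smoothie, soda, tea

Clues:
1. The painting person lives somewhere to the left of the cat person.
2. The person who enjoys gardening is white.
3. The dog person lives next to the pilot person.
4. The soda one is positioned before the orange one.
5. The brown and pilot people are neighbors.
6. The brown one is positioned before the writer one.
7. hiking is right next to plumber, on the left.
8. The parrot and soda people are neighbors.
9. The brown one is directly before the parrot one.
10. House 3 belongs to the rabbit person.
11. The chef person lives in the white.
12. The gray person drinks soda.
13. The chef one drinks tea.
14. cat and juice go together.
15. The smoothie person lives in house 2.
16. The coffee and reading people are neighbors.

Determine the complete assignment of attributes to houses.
Solution:

House | Color | Pet | Hobby | Job | Drink
-----------------------------------------
  1   | brown | dog | painting | nurse | coffee
  2   | black | parrot | reading | pilot | smoothie
  3   | gray | rabbit | hiking | writer | soda
  4   | orange | cat | cooking | plumber | juice
  5   | white | hamster | gardening | chef | tea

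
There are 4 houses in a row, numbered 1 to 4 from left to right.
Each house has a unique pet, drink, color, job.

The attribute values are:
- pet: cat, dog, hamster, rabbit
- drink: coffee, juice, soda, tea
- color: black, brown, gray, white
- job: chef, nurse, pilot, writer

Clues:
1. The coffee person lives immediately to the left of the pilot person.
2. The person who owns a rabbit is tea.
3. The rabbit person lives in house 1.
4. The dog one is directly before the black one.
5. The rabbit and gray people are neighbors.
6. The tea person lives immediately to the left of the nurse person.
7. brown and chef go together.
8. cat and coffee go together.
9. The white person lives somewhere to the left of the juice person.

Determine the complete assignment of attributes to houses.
Solution:

House | Pet | Drink | Color | Job
---------------------------------
  1   | rabbit | tea | brown | chef
  2   | cat | coffee | gray | nurse
  3   | dog | soda | white | pilot
  4   | hamster | juice | black | writer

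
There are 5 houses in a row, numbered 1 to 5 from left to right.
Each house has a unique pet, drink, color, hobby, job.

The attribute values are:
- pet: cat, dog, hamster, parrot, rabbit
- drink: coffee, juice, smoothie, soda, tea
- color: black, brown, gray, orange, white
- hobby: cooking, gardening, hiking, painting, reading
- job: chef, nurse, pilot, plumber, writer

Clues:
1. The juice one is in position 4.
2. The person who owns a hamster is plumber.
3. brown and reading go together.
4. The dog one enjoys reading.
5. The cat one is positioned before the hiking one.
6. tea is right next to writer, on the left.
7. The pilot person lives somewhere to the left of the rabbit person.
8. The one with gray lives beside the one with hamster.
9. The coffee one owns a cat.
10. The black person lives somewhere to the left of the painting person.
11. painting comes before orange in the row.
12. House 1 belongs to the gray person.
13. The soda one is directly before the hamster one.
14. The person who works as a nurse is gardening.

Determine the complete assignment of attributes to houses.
Solution:

House | Pet | Drink | Color | Hobby | Job
-----------------------------------------
  1   | parrot | soda | gray | gardening | nurse
  2   | hamster | tea | black | cooking | plumber
  3   | cat | coffee | white | painting | writer
  4   | dog | juice | brown | reading | pilot
  5   | rabbit | smoothie | orange | hiking | chef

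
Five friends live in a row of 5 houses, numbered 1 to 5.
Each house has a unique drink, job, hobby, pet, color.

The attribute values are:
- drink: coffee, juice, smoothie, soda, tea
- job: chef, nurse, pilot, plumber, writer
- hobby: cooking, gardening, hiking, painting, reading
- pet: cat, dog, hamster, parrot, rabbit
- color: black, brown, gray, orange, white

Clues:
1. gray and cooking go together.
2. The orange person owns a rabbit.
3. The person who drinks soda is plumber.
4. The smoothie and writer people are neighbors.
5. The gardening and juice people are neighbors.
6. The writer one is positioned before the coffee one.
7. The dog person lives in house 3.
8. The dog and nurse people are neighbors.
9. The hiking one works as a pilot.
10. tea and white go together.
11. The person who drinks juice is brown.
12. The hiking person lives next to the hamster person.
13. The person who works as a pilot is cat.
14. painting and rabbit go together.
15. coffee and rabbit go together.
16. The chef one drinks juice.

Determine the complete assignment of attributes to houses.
Solution:

House | Drink | Job | Hobby | Pet | Color
-----------------------------------------
  1   | smoothie | pilot | hiking | cat | black
  2   | tea | writer | gardening | hamster | white
  3   | juice | chef | reading | dog | brown
  4   | coffee | nurse | painting | rabbit | orange
  5   | soda | plumber | cooking | parrot | gray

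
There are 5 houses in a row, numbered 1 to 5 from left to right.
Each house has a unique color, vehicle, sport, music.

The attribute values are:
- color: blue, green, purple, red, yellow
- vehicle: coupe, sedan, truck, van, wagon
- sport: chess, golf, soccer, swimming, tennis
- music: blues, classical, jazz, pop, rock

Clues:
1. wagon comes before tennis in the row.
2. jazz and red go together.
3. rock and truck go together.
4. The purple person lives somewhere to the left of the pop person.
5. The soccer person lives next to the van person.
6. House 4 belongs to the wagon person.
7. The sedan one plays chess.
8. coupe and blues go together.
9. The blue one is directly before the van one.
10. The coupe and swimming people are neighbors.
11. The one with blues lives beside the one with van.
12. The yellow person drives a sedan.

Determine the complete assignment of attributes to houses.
Solution:

House | Color | Vehicle | Sport | Music
---------------------------------------
  1   | blue | coupe | soccer | blues
  2   | purple | van | swimming | classical
  3   | yellow | sedan | chess | pop
  4   | red | wagon | golf | jazz
  5   | green | truck | tennis | rock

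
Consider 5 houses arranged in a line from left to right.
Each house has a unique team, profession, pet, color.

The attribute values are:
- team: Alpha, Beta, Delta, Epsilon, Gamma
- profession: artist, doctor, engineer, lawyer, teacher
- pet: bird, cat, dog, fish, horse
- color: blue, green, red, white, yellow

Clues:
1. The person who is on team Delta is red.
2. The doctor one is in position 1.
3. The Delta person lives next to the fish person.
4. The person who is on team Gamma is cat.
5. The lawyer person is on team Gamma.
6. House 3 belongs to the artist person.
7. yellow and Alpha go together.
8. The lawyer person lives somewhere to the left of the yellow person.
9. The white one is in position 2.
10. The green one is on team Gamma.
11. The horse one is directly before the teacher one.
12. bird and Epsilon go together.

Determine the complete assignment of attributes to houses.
Solution:

House | Team | Profession | Pet | Color
---------------------------------------
  1   | Delta | doctor | horse | red
  2   | Beta | teacher | fish | white
  3   | Epsilon | artist | bird | blue
  4   | Gamma | lawyer | cat | green
  5   | Alpha | engineer | dog | yellow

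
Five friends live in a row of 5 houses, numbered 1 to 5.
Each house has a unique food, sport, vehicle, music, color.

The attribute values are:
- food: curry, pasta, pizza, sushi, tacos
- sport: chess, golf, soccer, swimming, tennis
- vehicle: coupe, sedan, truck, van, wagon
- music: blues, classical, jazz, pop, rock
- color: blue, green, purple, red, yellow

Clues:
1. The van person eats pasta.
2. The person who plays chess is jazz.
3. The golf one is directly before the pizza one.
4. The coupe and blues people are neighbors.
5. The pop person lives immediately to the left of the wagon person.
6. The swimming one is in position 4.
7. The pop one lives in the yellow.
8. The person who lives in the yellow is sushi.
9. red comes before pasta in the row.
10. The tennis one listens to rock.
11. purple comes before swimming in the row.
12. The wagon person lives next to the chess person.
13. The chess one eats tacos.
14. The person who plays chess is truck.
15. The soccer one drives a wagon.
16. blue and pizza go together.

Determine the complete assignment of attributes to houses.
Solution:

House | Food | Sport | Vehicle | Music | Color
----------------------------------------------
  1   | sushi | golf | coupe | pop | yellow
  2   | pizza | soccer | wagon | blues | blue
  3   | tacos | chess | truck | jazz | purple
  4   | curry | swimming | sedan | classical | red
  5   | pasta | tennis | van | rock | green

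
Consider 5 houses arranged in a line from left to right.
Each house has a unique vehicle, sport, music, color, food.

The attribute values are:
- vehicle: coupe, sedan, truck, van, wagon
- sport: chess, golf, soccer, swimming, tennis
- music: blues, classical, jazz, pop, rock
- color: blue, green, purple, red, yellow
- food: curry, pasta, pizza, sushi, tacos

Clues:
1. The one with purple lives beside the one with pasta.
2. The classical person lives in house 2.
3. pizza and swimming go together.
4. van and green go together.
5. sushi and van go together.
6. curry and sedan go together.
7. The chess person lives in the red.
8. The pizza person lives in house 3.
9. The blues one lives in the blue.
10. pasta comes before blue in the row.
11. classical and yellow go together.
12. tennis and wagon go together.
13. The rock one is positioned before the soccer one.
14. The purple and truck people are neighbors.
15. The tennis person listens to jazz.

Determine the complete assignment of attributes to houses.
Solution:

House | Vehicle | Sport | Music | Color | Food
----------------------------------------------
  1   | wagon | tennis | jazz | purple | tacos
  2   | truck | golf | classical | yellow | pasta
  3   | coupe | swimming | blues | blue | pizza
  4   | sedan | chess | rock | red | curry
  5   | van | soccer | pop | green | sushi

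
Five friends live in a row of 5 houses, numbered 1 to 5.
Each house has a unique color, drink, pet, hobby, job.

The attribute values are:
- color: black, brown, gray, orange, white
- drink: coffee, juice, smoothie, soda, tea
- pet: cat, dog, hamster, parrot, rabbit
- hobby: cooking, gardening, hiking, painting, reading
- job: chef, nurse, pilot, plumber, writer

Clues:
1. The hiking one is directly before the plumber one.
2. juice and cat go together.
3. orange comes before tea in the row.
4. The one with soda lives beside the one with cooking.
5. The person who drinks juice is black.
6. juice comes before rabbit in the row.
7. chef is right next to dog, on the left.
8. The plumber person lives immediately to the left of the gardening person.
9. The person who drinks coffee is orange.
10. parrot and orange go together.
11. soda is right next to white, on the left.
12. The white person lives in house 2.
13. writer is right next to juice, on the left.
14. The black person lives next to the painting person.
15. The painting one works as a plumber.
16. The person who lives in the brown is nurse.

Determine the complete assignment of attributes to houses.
Solution:

House | Color | Drink | Pet | Hobby | Job
-----------------------------------------
  1   | gray | soda | hamster | reading | chef
  2   | white | smoothie | dog | cooking | writer
  3   | black | juice | cat | hiking | pilot
  4   | orange | coffee | parrot | painting | plumber
  5   | brown | tea | rabbit | gardening | nurse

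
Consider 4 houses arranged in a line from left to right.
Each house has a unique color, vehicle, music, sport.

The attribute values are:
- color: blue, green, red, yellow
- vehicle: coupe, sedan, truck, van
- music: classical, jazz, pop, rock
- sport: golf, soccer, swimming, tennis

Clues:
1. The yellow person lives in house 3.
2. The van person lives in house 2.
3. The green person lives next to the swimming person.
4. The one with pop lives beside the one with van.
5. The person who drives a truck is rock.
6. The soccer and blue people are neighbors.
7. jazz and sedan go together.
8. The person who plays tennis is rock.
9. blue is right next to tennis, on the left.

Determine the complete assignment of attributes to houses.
Solution:

House | Color | Vehicle | Music | Sport
---------------------------------------
  1   | green | coupe | pop | soccer
  2   | blue | van | classical | swimming
  3   | yellow | truck | rock | tennis
  4   | red | sedan | jazz | golf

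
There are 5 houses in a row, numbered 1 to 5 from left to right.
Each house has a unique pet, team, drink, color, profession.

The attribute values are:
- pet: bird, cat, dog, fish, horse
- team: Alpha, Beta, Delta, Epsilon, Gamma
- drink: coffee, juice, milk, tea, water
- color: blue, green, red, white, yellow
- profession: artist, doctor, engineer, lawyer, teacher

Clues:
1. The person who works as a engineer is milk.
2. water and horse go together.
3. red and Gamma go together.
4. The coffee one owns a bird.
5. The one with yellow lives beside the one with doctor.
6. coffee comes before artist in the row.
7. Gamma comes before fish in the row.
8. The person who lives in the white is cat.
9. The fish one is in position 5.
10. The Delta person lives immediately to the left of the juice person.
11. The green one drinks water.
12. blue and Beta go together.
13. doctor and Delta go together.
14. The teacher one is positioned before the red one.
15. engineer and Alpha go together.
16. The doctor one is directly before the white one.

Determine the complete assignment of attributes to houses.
Solution:

House | Pet | Team | Drink | Color | Profession
-----------------------------------------------
  1   | dog | Alpha | milk | yellow | engineer
  2   | horse | Delta | water | green | doctor
  3   | cat | Epsilon | juice | white | teacher
  4   | bird | Gamma | coffee | red | lawyer
  5   | fish | Beta | tea | blue | artist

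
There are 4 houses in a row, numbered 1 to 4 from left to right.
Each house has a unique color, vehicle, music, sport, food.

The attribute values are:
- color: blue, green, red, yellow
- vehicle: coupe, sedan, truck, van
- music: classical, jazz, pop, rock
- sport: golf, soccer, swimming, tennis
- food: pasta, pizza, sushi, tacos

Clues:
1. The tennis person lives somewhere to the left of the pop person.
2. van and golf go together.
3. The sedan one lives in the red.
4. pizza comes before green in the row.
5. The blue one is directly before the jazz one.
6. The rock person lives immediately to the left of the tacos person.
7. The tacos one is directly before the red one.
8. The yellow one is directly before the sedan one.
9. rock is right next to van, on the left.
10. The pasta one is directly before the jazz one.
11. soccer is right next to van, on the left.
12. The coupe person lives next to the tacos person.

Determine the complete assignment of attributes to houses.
Solution:

House | Color | Vehicle | Music | Sport | Food
----------------------------------------------
  1   | blue | coupe | rock | soccer | pasta
  2   | yellow | van | jazz | golf | tacos
  3   | red | sedan | classical | tennis | pizza
  4   | green | truck | pop | swimming | sushi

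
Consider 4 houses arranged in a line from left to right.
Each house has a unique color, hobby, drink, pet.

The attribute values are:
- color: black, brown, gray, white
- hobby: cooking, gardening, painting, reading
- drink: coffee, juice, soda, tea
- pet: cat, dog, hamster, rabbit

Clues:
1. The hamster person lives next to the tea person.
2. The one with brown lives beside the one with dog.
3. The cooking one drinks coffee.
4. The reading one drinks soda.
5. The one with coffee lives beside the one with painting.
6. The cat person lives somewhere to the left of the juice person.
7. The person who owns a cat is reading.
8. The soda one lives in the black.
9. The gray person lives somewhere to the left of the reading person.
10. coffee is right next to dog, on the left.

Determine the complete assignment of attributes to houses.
Solution:

House | Color | Hobby | Drink | Pet
-----------------------------------
  1   | brown | cooking | coffee | hamster
  2   | gray | painting | tea | dog
  3   | black | reading | soda | cat
  4   | white | gardening | juice | rabbit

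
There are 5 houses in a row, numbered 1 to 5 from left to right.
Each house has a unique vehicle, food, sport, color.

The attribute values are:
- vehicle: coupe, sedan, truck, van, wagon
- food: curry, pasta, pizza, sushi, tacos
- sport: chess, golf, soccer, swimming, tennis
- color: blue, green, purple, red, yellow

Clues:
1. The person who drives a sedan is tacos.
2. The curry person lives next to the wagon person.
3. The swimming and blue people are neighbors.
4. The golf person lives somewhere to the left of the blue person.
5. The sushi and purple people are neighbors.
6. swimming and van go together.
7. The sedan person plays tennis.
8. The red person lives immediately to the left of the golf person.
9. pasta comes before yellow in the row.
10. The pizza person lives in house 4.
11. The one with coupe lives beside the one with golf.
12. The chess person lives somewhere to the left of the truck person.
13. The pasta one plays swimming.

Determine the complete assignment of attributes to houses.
Solution:

House | Vehicle | Food | Sport | Color
--------------------------------------
  1   | coupe | curry | chess | red
  2   | wagon | sushi | golf | green
  3   | van | pasta | swimming | purple
  4   | truck | pizza | soccer | blue
  5   | sedan | tacos | tennis | yellow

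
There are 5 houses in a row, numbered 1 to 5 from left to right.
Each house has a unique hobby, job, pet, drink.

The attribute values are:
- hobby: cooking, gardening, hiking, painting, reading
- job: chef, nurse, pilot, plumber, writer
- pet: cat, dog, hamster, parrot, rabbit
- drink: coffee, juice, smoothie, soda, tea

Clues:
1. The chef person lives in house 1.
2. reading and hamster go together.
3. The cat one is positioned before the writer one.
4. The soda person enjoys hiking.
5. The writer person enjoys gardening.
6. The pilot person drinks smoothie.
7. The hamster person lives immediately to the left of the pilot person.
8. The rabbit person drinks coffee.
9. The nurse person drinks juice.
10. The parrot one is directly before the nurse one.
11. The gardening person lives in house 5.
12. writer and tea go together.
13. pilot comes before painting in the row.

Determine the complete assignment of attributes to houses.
Solution:

House | Hobby | Job | Pet | Drink
---------------------------------
  1   | hiking | chef | parrot | soda
  2   | reading | nurse | hamster | juice
  3   | cooking | pilot | cat | smoothie
  4   | painting | plumber | rabbit | coffee
  5   | gardening | writer | dog | tea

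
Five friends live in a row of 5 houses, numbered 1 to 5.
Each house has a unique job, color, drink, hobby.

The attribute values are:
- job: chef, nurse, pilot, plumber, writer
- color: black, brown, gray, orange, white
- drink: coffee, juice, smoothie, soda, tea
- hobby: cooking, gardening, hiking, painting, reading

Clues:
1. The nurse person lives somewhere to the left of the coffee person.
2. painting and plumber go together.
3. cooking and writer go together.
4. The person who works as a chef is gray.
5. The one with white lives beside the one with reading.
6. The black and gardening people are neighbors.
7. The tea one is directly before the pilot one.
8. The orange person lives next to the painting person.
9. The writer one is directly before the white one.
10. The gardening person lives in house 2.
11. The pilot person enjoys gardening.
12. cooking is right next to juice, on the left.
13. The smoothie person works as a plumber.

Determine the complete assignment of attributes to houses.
Solution:

House | Job | Color | Drink | Hobby
-----------------------------------
  1   | writer | black | tea | cooking
  2   | pilot | white | juice | gardening
  3   | nurse | orange | soda | reading
  4   | plumber | brown | smoothie | painting
  5   | chef | gray | coffee | hiking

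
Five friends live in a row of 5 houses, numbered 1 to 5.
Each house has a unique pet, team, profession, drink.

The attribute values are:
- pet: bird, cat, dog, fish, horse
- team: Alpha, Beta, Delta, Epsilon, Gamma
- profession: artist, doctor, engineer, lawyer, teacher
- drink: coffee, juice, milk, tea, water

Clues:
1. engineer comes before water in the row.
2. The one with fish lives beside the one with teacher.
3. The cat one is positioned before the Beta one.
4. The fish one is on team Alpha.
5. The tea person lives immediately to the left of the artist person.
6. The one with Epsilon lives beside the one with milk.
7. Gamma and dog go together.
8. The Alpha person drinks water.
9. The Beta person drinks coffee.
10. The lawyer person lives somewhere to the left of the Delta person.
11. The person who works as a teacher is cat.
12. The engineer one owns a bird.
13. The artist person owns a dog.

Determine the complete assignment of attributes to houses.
Solution:

House | Pet | Team | Profession | Drink
---------------------------------------
  1   | bird | Epsilon | engineer | tea
  2   | dog | Gamma | artist | milk
  3   | fish | Alpha | lawyer | water
  4   | cat | Delta | teacher | juice
  5   | horse | Beta | doctor | coffee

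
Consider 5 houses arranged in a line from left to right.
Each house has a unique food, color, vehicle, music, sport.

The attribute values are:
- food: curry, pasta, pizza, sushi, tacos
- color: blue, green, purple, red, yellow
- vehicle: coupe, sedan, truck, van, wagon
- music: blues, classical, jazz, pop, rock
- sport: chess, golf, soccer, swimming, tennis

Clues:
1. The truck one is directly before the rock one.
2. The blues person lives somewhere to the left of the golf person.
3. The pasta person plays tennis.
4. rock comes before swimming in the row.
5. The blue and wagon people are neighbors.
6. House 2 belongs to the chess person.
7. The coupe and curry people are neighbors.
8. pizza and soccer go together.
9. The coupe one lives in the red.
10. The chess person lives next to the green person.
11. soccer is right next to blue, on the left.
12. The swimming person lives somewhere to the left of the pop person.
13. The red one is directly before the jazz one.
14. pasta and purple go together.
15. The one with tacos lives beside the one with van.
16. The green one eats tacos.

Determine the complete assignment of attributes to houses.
Solution:

House | Food | Color | Vehicle | Music | Sport
----------------------------------------------
  1   | pizza | red | coupe | blues | soccer
  2   | curry | blue | truck | jazz | chess
  3   | tacos | green | wagon | rock | golf
  4   | sushi | yellow | van | classical | swimming
  5   | pasta | purple | sedan | pop | tennis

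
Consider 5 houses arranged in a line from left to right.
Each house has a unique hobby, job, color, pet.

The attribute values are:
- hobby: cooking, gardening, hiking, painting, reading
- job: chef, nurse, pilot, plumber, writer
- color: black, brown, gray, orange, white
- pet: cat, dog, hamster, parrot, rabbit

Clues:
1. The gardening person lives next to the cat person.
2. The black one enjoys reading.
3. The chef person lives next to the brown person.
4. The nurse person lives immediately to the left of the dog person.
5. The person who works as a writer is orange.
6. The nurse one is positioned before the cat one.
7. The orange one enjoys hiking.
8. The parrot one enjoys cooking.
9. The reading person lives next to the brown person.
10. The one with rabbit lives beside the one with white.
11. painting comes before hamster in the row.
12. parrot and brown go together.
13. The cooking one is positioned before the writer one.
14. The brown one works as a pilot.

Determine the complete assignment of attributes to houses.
Solution:

House | Hobby | Job | Color | Pet
---------------------------------
  1   | painting | nurse | gray | rabbit
  2   | gardening | plumber | white | dog
  3   | reading | chef | black | cat
  4   | cooking | pilot | brown | parrot
  5   | hiking | writer | orange | hamster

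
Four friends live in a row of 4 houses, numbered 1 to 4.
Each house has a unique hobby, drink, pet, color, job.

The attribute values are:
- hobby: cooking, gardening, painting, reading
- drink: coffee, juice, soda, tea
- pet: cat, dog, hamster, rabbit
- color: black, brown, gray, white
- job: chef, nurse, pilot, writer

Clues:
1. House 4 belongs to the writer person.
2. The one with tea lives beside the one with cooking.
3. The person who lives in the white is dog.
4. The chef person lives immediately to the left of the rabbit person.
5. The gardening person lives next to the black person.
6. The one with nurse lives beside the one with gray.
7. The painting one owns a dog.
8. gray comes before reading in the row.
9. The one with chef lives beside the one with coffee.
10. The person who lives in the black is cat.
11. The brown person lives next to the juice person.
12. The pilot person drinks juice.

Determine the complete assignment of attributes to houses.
Solution:

House | Hobby | Drink | Pet | Color | Job
-----------------------------------------
  1   | painting | tea | dog | white | chef
  2   | cooking | coffee | rabbit | brown | nurse
  3   | gardening | juice | hamster | gray | pilot
  4   | reading | soda | cat | black | writer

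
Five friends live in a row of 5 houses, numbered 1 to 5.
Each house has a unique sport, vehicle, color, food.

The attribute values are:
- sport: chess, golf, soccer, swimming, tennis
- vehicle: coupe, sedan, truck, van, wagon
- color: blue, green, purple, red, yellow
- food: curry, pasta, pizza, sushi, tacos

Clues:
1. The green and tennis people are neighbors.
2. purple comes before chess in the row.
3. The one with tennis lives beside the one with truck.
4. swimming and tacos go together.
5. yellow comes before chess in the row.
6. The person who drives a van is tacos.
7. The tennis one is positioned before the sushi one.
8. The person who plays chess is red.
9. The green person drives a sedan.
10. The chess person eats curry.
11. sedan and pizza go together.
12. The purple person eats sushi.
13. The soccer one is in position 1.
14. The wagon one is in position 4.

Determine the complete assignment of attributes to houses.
Solution:

House | Sport | Vehicle | Color | Food
--------------------------------------
  1   | soccer | sedan | green | pizza
  2   | tennis | coupe | yellow | pasta
  3   | golf | truck | purple | sushi
  4   | chess | wagon | red | curry
  5   | swimming | van | blue | tacos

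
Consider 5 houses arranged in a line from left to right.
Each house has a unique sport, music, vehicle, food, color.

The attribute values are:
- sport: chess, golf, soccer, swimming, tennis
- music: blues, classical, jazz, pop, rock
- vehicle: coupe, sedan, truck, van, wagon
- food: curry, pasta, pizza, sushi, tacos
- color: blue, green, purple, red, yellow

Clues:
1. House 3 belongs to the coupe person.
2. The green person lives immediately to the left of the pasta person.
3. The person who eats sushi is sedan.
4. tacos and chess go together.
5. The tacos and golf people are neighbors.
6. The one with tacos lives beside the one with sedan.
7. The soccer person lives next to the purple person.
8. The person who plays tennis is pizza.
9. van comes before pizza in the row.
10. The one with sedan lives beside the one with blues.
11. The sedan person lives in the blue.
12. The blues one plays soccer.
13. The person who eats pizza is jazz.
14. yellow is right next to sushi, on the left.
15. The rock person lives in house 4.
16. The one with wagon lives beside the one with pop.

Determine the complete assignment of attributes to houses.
Solution:

House | Sport | Music | Vehicle | Food | Color
----------------------------------------------
  1   | chess | classical | wagon | tacos | yellow
  2   | golf | pop | sedan | sushi | blue
  3   | soccer | blues | coupe | curry | green
  4   | swimming | rock | van | pasta | purple
  5   | tennis | jazz | truck | pizza | red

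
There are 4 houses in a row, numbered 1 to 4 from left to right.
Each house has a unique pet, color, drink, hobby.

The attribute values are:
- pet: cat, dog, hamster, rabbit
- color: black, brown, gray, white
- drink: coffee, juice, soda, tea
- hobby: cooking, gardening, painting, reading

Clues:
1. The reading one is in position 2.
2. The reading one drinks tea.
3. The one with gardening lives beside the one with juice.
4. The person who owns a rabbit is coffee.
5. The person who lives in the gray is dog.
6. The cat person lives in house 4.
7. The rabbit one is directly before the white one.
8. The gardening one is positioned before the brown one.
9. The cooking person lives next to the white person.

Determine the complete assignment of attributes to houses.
Solution:

House | Pet | Color | Drink | Hobby
-----------------------------------
  1   | rabbit | black | coffee | cooking
  2   | hamster | white | tea | reading
  3   | dog | gray | soda | gardening
  4   | cat | brown | juice | painting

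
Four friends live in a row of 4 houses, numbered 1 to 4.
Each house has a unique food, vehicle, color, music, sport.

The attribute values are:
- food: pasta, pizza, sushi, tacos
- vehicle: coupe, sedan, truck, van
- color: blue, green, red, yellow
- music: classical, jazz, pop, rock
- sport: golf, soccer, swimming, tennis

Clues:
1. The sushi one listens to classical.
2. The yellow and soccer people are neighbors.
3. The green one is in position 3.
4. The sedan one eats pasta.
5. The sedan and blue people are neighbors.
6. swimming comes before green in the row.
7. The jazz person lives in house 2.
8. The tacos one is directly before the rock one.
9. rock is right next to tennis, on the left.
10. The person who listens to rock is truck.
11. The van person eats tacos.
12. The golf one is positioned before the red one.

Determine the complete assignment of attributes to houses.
Solution:

House | Food | Vehicle | Color | Music | Sport
----------------------------------------------
  1   | pasta | sedan | yellow | pop | swimming
  2   | tacos | van | blue | jazz | soccer
  3   | pizza | truck | green | rock | golf
  4   | sushi | coupe | red | classical | tennis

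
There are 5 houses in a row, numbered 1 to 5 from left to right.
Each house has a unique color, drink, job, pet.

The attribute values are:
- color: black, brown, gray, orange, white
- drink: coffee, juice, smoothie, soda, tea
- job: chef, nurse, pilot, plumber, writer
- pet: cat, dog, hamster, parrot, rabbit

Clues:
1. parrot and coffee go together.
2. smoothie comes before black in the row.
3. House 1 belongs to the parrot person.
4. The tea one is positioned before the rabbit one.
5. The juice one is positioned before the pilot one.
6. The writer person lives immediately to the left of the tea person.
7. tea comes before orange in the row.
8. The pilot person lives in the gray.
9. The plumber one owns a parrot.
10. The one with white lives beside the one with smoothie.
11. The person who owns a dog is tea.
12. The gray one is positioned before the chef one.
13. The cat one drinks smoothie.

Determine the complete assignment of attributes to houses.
Solution:

House | Color | Drink | Job | Pet
---------------------------------
  1   | white | coffee | plumber | parrot
  2   | brown | smoothie | nurse | cat
  3   | black | juice | writer | hamster
  4   | gray | tea | pilot | dog
  5   | orange | soda | chef | rabbit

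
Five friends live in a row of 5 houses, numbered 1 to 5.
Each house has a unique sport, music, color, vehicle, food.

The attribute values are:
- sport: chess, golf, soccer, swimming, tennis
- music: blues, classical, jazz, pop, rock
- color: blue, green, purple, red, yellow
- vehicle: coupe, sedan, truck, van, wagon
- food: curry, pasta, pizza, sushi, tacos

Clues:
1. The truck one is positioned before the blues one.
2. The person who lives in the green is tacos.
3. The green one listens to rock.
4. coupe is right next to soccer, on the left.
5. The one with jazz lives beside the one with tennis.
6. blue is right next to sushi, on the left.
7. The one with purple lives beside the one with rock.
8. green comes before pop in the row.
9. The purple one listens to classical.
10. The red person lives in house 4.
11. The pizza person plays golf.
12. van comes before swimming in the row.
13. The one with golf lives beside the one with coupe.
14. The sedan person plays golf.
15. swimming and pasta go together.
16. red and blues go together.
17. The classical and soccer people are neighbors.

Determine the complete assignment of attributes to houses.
Solution:

House | Sport | Music | Color | Vehicle | Food
----------------------------------------------
  1   | golf | jazz | blue | sedan | pizza
  2   | tennis | classical | purple | coupe | sushi
  3   | soccer | rock | green | truck | tacos
  4   | chess | blues | red | van | curry
  5   | swimming | pop | yellow | wagon | pasta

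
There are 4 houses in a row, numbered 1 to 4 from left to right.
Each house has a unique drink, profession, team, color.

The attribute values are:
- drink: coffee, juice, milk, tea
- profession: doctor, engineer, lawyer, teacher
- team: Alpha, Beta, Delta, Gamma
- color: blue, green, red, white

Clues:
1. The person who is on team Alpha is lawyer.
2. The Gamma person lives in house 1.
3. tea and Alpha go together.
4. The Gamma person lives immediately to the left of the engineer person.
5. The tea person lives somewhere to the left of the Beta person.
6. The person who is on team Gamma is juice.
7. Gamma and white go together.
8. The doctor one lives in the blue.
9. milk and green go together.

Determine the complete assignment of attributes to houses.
Solution:

House | Drink | Profession | Team | Color
-----------------------------------------
  1   | juice | teacher | Gamma | white
  2   | milk | engineer | Delta | green
  3   | tea | lawyer | Alpha | red
  4   | coffee | doctor | Beta | blue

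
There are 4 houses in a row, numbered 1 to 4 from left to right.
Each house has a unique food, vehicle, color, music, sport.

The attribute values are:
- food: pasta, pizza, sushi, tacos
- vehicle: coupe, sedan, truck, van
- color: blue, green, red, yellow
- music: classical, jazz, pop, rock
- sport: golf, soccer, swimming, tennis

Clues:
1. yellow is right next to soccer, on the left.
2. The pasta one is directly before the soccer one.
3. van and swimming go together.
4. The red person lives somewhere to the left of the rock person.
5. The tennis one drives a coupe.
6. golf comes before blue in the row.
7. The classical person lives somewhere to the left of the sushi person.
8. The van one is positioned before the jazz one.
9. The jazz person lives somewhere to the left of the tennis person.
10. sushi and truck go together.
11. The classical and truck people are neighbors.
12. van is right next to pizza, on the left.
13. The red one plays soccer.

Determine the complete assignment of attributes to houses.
Solution:

House | Food | Vehicle | Color | Music | Sport
----------------------------------------------
  1   | pasta | van | yellow | pop | swimming
  2   | pizza | sedan | red | classical | soccer
  3   | sushi | truck | green | jazz | golf
  4   | tacos | coupe | blue | rock | tennis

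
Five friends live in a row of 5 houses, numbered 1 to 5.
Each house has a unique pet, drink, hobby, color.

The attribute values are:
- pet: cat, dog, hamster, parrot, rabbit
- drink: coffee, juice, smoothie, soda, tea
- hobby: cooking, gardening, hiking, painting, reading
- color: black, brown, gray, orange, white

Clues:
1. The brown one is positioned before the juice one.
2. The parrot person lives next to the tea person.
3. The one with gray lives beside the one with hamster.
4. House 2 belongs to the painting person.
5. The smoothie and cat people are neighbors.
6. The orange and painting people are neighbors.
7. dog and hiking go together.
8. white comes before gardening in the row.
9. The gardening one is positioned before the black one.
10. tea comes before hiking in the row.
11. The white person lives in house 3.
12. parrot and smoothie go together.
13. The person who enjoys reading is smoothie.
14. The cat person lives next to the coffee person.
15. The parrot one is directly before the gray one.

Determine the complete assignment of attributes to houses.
Solution:

House | Pet | Drink | Hobby | Color
-----------------------------------
  1   | parrot | smoothie | reading | orange
  2   | cat | tea | painting | gray
  3   | hamster | coffee | cooking | white
  4   | rabbit | soda | gardening | brown
  5   | dog | juice | hiking | black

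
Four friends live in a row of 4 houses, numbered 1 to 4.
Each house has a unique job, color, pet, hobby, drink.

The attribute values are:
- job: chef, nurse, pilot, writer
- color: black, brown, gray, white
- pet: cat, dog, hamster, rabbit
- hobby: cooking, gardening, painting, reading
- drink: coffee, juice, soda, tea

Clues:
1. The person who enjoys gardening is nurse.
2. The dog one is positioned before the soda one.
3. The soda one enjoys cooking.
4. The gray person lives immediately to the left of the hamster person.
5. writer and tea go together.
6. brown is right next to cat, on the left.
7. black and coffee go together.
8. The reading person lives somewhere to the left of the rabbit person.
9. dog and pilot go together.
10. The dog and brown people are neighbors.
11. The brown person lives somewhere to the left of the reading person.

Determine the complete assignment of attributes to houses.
Solution:

House | Job | Color | Pet | Hobby | Drink
-----------------------------------------
  1   | pilot | gray | dog | painting | juice
  2   | chef | brown | hamster | cooking | soda
  3   | writer | white | cat | reading | tea
  4   | nurse | black | rabbit | gardening | coffee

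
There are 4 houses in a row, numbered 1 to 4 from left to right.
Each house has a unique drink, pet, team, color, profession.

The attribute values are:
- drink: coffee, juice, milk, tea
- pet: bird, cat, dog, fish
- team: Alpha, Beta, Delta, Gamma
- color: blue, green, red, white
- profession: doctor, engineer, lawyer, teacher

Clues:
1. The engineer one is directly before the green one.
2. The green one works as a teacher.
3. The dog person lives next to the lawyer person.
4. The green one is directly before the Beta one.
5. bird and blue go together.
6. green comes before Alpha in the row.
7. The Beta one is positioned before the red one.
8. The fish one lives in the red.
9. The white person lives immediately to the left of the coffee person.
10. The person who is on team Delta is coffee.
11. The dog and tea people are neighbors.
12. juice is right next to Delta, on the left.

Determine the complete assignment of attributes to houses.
Solution:

House | Drink | Pet | Team | Color | Profession
-----------------------------------------------
  1   | juice | cat | Gamma | white | engineer
  2   | coffee | dog | Delta | green | teacher
  3   | tea | bird | Beta | blue | lawyer
  4   | milk | fish | Alpha | red | doctor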